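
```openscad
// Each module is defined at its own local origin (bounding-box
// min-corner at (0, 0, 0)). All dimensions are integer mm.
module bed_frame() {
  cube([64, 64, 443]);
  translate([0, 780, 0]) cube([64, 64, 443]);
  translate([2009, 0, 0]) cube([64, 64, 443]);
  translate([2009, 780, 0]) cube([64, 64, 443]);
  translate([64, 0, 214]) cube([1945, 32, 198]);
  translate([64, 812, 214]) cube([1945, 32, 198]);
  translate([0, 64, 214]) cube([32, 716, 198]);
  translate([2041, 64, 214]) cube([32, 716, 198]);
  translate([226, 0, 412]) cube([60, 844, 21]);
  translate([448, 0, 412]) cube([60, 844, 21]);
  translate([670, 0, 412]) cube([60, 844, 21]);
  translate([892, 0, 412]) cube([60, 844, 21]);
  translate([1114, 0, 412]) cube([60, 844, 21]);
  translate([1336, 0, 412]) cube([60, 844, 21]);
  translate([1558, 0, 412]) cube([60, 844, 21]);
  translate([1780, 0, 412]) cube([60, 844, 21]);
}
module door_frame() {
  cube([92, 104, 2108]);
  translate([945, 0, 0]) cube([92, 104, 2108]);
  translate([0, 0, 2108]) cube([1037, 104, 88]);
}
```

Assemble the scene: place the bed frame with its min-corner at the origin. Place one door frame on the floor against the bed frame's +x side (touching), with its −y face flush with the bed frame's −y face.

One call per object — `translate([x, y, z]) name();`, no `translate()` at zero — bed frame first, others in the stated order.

bed_frame();
translate([2073, 0, 0]) door_frame();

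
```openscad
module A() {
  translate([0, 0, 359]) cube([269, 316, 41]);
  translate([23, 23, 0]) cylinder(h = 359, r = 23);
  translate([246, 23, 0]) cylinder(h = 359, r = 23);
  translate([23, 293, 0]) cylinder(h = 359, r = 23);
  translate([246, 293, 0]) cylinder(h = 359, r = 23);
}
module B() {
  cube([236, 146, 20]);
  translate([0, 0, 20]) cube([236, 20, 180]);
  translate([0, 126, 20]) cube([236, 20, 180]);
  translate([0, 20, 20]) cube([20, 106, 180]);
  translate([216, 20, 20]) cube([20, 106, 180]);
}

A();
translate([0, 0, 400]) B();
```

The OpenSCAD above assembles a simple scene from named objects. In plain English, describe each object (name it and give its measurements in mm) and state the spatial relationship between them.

A is a four-legged stool. The seat is a 269×316×41 mm slab whose top surface is at z = 400 mm; four round legs, each 46 mm in diameter, run from the floor (z = 0) to the underside of the seat, each leg's axis is inset half a diameter from the nearest pair of seat edges (so the leg's bounding box is flush with the corner).

B is an open-topped rectangular box: outside dimensions 236×146×200 mm, with a uniform wall and base thickness of 20 mm. The base is a full 236×146 slab on the floor; four walls sit on top of the base. The front and back walls (the −y and +y sides) span the full width; the two side walls fit between them.

The open box is on top of the stool.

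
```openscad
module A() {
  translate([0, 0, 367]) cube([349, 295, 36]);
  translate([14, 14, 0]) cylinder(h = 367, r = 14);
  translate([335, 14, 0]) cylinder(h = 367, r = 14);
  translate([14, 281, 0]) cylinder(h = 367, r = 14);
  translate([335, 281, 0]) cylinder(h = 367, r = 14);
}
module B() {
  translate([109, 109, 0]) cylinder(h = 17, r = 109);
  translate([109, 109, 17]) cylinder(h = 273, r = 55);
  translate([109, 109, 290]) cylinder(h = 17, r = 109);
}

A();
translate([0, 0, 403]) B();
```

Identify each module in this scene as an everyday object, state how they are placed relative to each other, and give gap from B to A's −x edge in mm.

A is a stool. B is a spool. The spool is on top of the stool. The gap from the spool to the stool's −x edge is 0 mm.

The spool's min-x is at 0; the stool's min-x is 0; gap = 0 mm.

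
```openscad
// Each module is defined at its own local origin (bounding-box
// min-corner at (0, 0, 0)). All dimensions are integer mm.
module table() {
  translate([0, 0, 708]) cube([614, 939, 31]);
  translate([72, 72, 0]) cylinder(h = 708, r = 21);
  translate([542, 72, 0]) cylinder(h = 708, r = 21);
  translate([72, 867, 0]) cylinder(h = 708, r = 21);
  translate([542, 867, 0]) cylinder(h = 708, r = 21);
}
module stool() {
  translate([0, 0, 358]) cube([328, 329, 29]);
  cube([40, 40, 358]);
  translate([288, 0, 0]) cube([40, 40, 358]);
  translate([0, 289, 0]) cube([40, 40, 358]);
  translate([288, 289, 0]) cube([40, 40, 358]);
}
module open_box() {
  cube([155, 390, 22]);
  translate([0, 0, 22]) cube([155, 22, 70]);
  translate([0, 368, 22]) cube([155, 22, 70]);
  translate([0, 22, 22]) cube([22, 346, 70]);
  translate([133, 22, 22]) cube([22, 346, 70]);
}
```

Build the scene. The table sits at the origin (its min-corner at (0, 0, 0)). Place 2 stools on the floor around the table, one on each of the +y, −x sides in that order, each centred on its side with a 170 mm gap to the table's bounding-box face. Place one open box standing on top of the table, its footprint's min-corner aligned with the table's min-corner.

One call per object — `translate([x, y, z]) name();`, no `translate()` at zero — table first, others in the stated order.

table();
translate([143, 1109, 0]) stool();
translate([-498, 305, 0]) stool();
translate([0, 0, 739]) open_box();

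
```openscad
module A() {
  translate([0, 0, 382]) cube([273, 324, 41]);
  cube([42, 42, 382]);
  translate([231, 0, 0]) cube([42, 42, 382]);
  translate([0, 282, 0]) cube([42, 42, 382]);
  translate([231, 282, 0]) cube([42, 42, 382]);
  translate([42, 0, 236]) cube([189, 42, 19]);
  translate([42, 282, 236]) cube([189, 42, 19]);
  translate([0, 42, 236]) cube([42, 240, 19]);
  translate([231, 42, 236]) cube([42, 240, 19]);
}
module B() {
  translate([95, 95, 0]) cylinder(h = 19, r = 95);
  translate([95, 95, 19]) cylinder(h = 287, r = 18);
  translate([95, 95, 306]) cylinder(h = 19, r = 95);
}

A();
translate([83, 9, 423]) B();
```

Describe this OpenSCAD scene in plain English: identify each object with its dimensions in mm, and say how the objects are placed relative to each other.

A is a simple wooden stool: a rectangular seat 273 mm (x) by 324 mm (y), 41 mm thick, top face at z = 423 mm, on four square legs, each 42×42 mm in cross-section. The legs rest on z = 0, each flush with a corner of the seat. Four stretchers, 42 mm wide and 19 mm tall, connect adjacent legs with their undersides at z = 236 mm, each running between the inner faces of the legs it joins and aligned with the legs' outer faces on the other axis.

B is a spool: two coaxial disc flanges of radius 95 mm and thickness 19 mm, joined by a core cylinder of radius 18 mm and height 287 mm. The lower flange rests on z = 0 and the three cylinders share a vertical axis.

The spool is on top of the stool.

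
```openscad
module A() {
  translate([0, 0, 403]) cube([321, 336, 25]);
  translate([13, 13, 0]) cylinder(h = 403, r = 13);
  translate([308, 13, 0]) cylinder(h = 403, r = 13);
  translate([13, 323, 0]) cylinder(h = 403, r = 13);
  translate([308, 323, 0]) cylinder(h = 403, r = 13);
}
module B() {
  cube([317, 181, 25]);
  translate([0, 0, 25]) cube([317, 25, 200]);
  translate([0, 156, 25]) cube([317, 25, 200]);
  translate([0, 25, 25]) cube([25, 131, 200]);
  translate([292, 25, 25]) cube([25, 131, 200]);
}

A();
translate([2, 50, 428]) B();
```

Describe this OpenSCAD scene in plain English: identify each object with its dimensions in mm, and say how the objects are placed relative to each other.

A is a four-legged stool. The seat is 321×336 mm, 25 mm thick, top at z = 428 mm. It stands on four round legs, each 26 mm in diameter, from z = 0 to the seat underside, each leg's axis is inset half a diameter from the nearest pair of seat edges (so the leg's bounding box is flush with the corner).

B is an open-topped rectangular box: outside dimensions 317×181×225 mm, with a uniform wall and base thickness of 25 mm. The base is a full 317×181 slab on the floor; four walls sit on top of the base. The front and back walls (the −y and +y sides) span the full width; the two side walls fit between them.

The open box is on top of the stool.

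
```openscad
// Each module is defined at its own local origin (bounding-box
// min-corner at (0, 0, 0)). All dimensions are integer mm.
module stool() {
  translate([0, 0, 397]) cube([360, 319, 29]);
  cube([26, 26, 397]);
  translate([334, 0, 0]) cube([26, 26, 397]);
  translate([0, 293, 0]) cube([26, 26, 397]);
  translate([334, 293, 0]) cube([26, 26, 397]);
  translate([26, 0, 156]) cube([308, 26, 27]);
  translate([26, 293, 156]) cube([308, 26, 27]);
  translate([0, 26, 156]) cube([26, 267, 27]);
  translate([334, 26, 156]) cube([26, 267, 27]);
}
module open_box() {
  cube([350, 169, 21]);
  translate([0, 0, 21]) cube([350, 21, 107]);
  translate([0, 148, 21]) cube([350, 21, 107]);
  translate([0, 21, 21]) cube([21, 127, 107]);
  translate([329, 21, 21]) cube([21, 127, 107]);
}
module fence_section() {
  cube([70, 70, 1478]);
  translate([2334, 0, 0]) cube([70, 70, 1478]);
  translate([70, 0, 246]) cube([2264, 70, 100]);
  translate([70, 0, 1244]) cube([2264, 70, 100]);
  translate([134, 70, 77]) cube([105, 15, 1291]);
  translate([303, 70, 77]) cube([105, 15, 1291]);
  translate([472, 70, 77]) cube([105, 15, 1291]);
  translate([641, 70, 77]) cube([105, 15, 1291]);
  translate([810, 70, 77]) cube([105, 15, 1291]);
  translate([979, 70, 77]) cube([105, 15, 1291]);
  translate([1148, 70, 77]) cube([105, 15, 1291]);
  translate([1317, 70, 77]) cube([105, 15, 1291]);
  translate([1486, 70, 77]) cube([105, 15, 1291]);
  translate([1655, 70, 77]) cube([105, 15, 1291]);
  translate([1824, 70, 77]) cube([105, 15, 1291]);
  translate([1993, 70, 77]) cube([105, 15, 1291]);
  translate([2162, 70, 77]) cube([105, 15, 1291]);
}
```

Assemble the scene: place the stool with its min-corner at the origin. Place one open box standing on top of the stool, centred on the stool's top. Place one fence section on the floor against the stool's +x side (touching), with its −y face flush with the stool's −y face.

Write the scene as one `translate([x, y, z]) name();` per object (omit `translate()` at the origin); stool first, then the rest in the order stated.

stool();
translate([5, 75, 426]) open_box();
translate([360, 0, 0]) fence_section();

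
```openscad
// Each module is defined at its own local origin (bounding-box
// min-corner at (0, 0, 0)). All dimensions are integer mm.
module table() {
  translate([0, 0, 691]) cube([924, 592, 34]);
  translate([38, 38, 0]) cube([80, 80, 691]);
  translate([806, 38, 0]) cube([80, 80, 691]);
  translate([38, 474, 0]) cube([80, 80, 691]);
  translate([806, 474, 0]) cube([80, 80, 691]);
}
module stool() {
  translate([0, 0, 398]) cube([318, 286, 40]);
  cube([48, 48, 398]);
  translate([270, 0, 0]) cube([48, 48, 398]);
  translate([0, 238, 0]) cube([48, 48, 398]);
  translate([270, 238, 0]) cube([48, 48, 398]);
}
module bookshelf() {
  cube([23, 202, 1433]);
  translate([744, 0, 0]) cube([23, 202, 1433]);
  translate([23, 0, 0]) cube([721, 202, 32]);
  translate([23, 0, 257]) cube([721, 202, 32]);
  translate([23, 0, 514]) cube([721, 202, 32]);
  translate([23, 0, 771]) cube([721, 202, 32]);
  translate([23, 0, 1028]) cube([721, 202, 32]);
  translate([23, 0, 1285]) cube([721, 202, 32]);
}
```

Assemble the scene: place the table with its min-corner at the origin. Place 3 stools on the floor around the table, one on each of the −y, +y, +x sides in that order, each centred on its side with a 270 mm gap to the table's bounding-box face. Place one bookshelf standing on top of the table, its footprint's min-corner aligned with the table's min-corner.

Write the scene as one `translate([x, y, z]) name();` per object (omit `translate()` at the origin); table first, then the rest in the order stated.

table();
translate([303, -556, 0]) stool();
translate([303, 862, 0]) stool();
translate([1194, 153, 0]) stool();
translate([0, 0, 725]) bookshelf();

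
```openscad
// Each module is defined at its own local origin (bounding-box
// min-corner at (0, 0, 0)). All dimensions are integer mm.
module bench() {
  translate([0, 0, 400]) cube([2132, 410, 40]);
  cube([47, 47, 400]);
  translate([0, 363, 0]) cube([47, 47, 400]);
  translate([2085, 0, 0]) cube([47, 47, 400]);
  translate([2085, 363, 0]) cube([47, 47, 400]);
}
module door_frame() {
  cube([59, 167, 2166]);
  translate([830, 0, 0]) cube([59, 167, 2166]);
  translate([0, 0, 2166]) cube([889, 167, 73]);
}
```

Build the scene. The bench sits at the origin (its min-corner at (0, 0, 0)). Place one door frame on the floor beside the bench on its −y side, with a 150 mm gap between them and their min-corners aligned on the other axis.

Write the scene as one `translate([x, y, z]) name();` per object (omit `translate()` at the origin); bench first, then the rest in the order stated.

bench();
translate([0, -317, 0]) door_frame();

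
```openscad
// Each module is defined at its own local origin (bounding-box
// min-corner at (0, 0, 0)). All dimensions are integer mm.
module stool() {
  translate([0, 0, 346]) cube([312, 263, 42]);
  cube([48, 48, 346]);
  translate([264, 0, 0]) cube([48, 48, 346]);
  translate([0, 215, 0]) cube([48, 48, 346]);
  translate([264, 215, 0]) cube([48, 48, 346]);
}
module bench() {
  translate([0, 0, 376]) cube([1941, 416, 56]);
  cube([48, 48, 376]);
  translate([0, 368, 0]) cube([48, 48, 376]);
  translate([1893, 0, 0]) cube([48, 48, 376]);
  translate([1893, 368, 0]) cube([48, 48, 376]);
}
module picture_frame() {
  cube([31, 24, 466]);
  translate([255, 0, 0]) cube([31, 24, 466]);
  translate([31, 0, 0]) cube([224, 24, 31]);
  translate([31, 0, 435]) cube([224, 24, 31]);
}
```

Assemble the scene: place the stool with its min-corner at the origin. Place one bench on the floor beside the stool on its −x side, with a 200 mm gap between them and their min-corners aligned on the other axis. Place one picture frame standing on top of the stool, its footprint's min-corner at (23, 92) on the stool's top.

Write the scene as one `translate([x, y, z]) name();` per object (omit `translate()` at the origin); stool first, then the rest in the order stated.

stool();
translate([-2141, 0, 0]) bench();
translate([23, 92, 388]) picture_frame();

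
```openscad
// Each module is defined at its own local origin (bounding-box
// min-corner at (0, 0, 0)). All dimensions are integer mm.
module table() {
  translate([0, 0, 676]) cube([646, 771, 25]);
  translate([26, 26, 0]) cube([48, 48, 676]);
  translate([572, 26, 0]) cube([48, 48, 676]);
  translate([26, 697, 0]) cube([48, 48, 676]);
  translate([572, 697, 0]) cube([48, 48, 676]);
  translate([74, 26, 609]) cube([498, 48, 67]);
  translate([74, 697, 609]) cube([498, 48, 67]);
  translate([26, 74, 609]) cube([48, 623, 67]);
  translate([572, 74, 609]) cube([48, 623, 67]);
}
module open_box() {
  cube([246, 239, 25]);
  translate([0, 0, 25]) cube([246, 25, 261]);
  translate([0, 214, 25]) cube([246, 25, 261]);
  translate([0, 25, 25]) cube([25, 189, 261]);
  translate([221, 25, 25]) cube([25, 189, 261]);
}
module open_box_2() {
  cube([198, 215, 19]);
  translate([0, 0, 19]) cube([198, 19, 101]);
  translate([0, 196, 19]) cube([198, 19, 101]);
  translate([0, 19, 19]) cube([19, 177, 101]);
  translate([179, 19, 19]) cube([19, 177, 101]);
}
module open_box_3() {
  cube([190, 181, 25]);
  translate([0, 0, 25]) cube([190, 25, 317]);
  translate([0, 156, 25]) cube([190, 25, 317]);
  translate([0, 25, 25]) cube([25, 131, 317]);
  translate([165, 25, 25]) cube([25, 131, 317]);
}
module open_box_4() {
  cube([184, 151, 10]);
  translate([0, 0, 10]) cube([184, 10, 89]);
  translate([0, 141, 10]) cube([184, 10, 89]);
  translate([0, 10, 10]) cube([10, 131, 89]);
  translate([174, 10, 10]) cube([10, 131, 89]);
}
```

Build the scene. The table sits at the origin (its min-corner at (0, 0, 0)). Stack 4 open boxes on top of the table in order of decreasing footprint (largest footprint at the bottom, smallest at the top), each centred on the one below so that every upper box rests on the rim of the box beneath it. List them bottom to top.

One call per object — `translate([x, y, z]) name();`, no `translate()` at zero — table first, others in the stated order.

table();
translate([200, 266, 701]) open_box();
translate([224, 278, 987]) open_box_2();
translate([228, 295, 1107]) open_box_3();
translate([231, 310, 1449]) open_box_4();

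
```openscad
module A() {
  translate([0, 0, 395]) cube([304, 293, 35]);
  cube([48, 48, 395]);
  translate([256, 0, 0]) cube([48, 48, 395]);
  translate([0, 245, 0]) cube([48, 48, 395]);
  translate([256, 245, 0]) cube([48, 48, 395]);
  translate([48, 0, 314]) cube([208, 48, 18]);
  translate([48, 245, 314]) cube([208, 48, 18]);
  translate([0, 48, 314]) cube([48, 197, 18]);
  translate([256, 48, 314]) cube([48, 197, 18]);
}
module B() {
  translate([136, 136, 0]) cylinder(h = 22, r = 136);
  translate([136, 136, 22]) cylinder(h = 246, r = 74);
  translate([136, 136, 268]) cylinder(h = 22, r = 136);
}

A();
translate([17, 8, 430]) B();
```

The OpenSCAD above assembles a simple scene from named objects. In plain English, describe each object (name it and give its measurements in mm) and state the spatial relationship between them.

A is a four-legged stool. The seat is 304×293 mm, 35 mm thick, top at z = 430 mm. It stands on four square legs, each 48×48 mm in cross-section, from z = 0 to the seat underside, each flush with a corner of the seat. Four stretchers, 48 mm wide and 18 mm tall, connect adjacent legs with their undersides at z = 314 mm, each running between the inner faces of the legs it joins and aligned with the legs' outer faces on the other axis.

B is a spool: two coaxial disc flanges of radius 136 mm and thickness 22 mm, joined by a core cylinder of radius 74 mm and height 246 mm. The lower flange rests on z = 0 and the three cylinders share a vertical axis.

The spool is on top of the stool.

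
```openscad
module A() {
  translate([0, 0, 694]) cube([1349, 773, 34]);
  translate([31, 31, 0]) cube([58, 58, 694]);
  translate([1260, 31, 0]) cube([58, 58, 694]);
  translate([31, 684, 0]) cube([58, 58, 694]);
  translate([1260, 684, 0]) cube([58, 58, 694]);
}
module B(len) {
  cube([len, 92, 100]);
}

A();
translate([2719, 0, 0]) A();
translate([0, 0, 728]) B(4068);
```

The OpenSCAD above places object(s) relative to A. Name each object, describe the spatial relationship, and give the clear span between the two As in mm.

A is a table. B is a beam. A beam spans the tops of two tables. The clear span between the two tables is 1370 mm.

Second table starts at x = 2719; first ends at x = 1349; clear span = 2719 − 1349 = 1370 mm.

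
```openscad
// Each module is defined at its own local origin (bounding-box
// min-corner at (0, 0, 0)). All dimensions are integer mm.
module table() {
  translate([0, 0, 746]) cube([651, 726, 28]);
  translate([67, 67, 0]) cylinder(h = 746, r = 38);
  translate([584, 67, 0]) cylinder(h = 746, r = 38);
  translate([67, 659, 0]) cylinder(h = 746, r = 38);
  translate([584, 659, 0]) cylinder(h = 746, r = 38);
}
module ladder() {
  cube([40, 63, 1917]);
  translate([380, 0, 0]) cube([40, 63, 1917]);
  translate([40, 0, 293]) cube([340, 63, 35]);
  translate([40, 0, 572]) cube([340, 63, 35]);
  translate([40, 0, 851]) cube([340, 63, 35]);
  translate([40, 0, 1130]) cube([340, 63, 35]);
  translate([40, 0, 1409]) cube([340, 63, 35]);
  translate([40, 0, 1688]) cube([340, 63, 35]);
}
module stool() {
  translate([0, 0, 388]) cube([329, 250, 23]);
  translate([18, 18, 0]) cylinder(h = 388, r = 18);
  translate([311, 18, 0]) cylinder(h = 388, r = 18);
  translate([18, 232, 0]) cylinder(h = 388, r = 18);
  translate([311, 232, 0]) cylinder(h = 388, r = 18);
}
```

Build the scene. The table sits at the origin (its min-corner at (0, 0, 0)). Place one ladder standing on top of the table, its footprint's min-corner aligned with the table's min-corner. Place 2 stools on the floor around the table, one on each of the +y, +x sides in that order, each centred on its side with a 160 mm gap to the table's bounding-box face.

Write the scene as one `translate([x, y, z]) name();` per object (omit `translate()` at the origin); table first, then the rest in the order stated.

table();
translate([0, 0, 774]) ladder();
translate([161, 886, 0]) stool();
translate([811, 238, 0]) stool();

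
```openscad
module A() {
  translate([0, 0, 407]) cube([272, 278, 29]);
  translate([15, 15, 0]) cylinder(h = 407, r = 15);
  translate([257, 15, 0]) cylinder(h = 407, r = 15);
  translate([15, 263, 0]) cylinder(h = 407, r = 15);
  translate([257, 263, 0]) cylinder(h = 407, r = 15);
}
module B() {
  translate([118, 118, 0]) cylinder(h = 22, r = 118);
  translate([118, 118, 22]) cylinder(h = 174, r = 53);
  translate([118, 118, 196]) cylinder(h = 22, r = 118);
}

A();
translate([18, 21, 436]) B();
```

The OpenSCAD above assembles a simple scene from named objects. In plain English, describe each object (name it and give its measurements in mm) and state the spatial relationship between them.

A is a simple wooden stool: a rectangular seat 272 mm (x) by 278 mm (y), 29 mm thick, top face at z = 436 mm, on four round legs, each 30 mm in diameter. The legs rest on z = 0, each leg's axis is inset half a diameter from the nearest pair of seat edges (so the leg's bounding box is flush with the corner).

B is a spool: two coaxial disc flanges of radius 118 mm and thickness 22 mm, joined by a core cylinder of radius 53 mm and height 174 mm. The lower flange rests on z = 0 and the three cylinders share a vertical axis.

The spool is on top of the stool, centred.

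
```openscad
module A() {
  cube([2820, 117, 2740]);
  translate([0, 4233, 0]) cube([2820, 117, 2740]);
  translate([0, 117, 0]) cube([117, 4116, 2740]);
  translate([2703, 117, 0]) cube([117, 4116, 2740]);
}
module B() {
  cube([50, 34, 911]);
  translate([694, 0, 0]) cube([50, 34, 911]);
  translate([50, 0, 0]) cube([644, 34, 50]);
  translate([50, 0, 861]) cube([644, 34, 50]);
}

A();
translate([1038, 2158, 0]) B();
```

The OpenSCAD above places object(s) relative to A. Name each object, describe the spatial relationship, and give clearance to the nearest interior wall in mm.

A is a house frame. B is a picture frame. The picture frame sits inside the house frame, centred. The clearance to the nearest interior wall is 921 mm.

Clearances: x = 921, y = 2041; minimum 921 mm.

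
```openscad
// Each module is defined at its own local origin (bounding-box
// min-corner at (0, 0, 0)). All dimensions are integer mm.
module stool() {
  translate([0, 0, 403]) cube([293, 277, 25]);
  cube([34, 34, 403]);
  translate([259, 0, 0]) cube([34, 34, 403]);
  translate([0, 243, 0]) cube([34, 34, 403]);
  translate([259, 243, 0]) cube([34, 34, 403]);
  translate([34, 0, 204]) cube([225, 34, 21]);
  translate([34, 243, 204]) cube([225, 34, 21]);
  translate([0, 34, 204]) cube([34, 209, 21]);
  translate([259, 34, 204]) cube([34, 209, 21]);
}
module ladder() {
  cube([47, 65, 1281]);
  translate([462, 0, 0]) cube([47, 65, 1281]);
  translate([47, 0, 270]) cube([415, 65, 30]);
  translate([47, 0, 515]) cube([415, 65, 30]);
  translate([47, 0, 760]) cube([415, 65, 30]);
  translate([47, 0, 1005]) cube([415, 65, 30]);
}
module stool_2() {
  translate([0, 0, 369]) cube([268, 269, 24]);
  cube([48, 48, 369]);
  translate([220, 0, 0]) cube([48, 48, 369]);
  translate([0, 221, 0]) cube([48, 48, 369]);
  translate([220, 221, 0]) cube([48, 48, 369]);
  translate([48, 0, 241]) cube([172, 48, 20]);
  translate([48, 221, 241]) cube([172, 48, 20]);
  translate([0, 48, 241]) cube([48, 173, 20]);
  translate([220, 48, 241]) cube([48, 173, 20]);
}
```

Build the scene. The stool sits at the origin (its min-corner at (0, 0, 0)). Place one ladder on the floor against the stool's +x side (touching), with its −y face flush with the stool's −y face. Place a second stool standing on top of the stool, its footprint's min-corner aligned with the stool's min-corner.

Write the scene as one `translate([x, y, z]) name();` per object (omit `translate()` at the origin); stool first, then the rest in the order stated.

stool();
translate([293, 0, 0]) ladder();
translate([0, 0, 428]) stool_2();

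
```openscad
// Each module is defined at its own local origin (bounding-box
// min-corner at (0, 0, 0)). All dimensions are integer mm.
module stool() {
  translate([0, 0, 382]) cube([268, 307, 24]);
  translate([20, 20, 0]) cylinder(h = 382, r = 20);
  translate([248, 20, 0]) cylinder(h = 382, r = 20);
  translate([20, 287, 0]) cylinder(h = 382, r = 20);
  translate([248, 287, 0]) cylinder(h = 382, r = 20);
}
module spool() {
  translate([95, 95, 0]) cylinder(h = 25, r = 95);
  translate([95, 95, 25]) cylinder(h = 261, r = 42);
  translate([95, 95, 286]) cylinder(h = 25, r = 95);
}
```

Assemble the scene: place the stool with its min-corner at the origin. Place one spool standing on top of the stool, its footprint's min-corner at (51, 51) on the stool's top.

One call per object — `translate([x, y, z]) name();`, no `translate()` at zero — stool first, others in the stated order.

stool();
translate([51, 51, 406]) spool();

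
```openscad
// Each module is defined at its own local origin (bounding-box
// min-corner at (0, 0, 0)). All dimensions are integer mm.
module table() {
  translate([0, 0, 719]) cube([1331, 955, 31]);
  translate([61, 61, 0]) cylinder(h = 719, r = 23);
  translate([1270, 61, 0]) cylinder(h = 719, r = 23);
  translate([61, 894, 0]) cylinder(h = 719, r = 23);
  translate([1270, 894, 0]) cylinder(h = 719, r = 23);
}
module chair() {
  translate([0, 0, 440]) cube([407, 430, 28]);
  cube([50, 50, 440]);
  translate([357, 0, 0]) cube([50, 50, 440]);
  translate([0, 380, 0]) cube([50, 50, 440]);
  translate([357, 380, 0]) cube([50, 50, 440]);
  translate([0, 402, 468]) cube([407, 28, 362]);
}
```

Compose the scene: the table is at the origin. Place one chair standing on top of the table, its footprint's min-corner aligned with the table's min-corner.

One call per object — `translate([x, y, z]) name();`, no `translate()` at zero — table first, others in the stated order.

table();
translate([0, 0, 750]) chair();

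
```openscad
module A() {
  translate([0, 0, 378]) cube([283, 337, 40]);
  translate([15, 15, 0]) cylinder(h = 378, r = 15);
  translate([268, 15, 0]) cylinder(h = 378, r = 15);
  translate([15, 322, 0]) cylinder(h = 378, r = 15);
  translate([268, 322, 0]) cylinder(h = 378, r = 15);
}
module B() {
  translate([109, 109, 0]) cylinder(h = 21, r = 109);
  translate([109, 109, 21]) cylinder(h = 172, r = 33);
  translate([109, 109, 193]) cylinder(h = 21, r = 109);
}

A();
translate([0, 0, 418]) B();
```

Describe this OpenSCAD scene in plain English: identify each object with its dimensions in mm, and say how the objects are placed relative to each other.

A is a four-legged stool. The seat is 283×337 mm, 40 mm thick, top at z = 418 mm. It stands on four round legs, each 30 mm in diameter, from z = 0 to the seat underside, each leg's axis is inset half a diameter from the nearest pair of seat edges (so the leg's bounding box is flush with the corner).

B is a spool: two coaxial disc flanges of radius 109 mm and thickness 21 mm, joined by a core cylinder of radius 33 mm and height 172 mm. The lower flange rests on z = 0 and the three cylinders share a vertical axis.

The spool is on top of the stool.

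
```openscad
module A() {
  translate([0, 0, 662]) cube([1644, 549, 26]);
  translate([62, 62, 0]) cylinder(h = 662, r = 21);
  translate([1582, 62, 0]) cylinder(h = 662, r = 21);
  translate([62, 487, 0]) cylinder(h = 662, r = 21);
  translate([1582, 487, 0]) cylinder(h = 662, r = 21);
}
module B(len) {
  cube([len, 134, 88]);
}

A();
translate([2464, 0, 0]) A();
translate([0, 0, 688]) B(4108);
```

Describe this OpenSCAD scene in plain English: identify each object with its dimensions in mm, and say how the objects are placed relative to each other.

A is a table: top 1644 mm (x) × 549 mm (y), 26 mm thick, upper face at z = 688 mm, on four round legs of 42 mm diameter, each leg's bounding box inset 41 mm from the nearest pair of top edges, running from z = 0 to the bottom of the top.

B is a rectangular beam 4108 mm long (x), 134 mm deep (y), 88 mm thick (z).

The beam spans the tops of two tables placed 820 mm apart, resting at z = 688 mm.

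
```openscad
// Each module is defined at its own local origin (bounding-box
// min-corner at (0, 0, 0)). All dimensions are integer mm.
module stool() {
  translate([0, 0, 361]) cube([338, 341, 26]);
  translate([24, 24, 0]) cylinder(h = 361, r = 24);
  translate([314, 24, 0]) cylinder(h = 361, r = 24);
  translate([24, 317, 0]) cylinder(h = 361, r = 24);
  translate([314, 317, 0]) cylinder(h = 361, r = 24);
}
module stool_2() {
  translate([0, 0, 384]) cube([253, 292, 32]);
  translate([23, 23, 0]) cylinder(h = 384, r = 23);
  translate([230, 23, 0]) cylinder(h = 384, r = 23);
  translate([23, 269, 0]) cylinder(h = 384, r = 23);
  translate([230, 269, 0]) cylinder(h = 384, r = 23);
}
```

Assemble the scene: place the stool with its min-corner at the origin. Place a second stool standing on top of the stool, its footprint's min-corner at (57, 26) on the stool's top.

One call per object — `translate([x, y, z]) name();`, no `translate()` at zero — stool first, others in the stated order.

stool();
translate([57, 26, 387]) stool_2();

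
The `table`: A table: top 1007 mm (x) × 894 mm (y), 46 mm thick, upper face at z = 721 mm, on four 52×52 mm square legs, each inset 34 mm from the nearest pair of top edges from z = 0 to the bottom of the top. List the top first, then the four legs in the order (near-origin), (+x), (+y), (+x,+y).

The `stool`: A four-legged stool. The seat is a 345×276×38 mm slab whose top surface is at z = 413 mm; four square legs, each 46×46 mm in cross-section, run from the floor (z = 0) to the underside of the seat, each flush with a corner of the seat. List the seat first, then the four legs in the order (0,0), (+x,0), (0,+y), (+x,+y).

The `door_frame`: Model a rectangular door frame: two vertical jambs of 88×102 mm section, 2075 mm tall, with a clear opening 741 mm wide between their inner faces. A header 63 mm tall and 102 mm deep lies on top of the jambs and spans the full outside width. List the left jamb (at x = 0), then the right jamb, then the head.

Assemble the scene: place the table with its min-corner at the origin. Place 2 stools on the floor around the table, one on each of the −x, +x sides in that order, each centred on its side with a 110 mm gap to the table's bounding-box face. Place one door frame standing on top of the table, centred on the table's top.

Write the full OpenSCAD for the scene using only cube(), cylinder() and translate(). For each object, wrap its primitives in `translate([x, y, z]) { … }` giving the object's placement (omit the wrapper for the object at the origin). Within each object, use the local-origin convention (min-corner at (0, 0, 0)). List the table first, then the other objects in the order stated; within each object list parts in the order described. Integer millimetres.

translate([0, 0, 675]) cube([1007, 894, 46]);
translate([34, 34, 0]) cube([52, 52, 675]);
translate([921, 34, 0]) cube([52, 52, 675]);
translate([34, 808, 0]) cube([52, 52, 675]);
translate([921, 808, 0]) cube([52, 52, 675]);
translate([-455, 309, 0]) {
  translate([0, 0, 375]) cube([345, 276, 38]);
  cube([46, 46, 375]);
  translate([299, 0, 0]) cube([46, 46, 375]);
  translate([0, 230, 0]) cube([46, 46, 375]);
  translate([299, 230, 0]) cube([46, 46, 375]);
}
translate([1117, 309, 0]) {
  translate([0, 0, 375]) cube([345, 276, 38]);
  cube([46, 46, 375]);
  translate([299, 0, 0]) cube([46, 46, 375]);
  translate([0, 230, 0]) cube([46, 46, 375]);
  translate([299, 230, 0]) cube([46, 46, 375]);
}
translate([45, 396, 721]) {
  cube([88, 102, 2075]);
  translate([829, 0, 0]) cube([88, 102, 2075]);
  translate([0, 0, 2075]) cube([917, 102, 63]);
}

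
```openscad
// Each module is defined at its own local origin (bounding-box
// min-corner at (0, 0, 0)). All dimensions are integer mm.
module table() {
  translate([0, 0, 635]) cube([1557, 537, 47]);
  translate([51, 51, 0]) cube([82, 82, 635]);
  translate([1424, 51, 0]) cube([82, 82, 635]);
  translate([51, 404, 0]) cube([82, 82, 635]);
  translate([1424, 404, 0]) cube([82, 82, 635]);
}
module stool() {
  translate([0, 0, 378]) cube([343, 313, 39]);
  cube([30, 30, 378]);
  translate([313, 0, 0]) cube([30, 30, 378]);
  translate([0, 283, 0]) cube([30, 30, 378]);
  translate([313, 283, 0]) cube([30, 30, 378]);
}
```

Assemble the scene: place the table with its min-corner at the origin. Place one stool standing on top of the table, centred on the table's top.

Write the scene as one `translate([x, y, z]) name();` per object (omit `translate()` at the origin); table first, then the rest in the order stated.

table();
translate([607, 112, 682]) stool();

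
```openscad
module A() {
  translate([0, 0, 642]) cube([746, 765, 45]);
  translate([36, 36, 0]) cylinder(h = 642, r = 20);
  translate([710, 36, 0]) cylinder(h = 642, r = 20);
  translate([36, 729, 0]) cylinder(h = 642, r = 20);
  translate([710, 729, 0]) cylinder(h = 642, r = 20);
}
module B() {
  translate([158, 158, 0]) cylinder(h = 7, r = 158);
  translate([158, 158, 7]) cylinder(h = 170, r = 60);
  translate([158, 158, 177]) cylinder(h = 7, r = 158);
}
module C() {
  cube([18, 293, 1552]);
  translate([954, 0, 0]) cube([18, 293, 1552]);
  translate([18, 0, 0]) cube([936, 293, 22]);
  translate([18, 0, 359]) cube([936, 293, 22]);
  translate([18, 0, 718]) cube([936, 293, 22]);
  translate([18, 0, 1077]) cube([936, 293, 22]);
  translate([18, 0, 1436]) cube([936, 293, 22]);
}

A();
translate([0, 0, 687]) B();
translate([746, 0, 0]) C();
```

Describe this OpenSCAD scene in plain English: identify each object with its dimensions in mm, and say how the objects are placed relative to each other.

A is a rectangular dining table. The top is 746×765×45 mm with its upper surface at z = 687 mm. It stands on four round legs of 40 mm diameter, each leg's bounding box inset 16 mm from the nearest pair of top edges, running from the floor to the underside of the top.

B is a spool: two coaxial disc flanges of radius 158 mm and thickness 7 mm, joined by a core cylinder of radius 60 mm and height 170 mm. The lower flange rests on z = 0 and the three cylinders share a vertical axis.

C is an open bookshelf. Two side panels, each 18 mm thick, 293 mm deep and 1552 mm tall, stand 972 mm apart (outside-to-outside). Between them sit 5 shelves, each 22 mm thick and 293 mm deep, spanning the full gap between the sides. The bottom shelf rests on the floor (its underside at z = 0) and the clear gap between one shelf's top and the next shelf's underside is 337 mm.

The spool is on top of the table. The bookshelf is against the table's +x side, with their −y faces flush.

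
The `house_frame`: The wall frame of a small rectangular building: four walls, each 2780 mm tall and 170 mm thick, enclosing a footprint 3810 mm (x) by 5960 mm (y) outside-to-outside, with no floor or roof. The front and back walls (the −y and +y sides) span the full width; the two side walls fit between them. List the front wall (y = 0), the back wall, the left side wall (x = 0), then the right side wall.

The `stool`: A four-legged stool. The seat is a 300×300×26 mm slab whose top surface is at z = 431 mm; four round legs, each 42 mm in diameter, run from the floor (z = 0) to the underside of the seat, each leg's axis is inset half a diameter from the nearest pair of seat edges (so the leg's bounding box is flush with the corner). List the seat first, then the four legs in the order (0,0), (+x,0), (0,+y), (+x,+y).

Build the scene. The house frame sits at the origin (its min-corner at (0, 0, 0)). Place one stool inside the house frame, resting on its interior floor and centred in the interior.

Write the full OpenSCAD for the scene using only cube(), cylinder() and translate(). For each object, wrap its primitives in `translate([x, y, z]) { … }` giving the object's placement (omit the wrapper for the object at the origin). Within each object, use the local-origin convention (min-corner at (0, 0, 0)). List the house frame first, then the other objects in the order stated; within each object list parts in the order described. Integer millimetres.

cube([3810, 170, 2780]);
translate([0, 5790, 0]) cube([3810, 170, 2780]);
translate([0, 170, 0]) cube([170, 5620, 2780]);
translate([3640, 170, 0]) cube([170, 5620, 2780]);
translate([1755, 2830, 0]) {
  translate([0, 0, 405]) cube([300, 300, 26]);
  translate([21, 21, 0]) cylinder(h = 405, r = 21);
  translate([279, 21, 0]) cylinder(h = 405, r = 21);
  translate([21, 279, 0]) cylinder(h = 405, r = 21);
  translate([279, 279, 0]) cylinder(h = 405, r = 21);
}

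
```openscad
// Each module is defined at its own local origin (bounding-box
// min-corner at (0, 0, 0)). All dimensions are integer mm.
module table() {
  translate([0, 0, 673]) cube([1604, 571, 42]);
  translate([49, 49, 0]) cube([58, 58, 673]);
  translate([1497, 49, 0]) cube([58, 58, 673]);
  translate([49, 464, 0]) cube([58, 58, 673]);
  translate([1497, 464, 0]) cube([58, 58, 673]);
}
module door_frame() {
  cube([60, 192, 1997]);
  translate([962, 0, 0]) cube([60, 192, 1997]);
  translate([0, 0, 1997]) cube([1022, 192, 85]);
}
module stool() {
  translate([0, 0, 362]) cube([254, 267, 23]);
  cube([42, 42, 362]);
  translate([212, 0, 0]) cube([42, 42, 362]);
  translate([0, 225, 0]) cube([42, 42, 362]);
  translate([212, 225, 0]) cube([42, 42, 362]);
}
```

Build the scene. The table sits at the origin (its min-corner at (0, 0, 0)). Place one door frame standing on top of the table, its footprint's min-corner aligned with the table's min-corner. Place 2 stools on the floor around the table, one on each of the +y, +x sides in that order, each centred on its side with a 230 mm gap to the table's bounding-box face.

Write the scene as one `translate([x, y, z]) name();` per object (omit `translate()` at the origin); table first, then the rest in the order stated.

table();
translate([0, 0, 715]) door_frame();
translate([675, 801, 0]) stool();
translate([1834, 152, 0]) stool();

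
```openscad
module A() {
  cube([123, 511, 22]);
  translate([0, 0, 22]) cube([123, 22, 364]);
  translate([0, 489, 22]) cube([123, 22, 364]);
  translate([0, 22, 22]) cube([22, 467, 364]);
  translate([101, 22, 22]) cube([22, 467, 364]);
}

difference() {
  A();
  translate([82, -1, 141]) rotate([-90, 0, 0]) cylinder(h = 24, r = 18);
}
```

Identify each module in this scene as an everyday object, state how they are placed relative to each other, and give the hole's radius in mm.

The subtracted cylinder has r = 18 mm.

A is an open box. The open box has a circular hole through its front wall. The hole's radius is 18 mm.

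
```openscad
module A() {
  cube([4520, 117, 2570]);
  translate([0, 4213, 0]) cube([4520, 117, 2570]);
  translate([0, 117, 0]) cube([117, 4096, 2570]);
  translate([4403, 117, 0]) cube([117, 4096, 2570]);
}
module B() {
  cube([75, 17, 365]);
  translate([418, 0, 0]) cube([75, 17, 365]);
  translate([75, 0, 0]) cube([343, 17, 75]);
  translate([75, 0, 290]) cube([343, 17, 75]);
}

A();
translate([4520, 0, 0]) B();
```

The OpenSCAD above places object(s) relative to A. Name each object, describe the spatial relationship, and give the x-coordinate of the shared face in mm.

A is a house frame. B is a picture frame. The picture frame is against the house frame's +x side, with their −y faces flush. The x-coordinate of the shared face is 4520 mm.

The house frame's +x face and the picture frame's −x face are both at x = 4520 mm.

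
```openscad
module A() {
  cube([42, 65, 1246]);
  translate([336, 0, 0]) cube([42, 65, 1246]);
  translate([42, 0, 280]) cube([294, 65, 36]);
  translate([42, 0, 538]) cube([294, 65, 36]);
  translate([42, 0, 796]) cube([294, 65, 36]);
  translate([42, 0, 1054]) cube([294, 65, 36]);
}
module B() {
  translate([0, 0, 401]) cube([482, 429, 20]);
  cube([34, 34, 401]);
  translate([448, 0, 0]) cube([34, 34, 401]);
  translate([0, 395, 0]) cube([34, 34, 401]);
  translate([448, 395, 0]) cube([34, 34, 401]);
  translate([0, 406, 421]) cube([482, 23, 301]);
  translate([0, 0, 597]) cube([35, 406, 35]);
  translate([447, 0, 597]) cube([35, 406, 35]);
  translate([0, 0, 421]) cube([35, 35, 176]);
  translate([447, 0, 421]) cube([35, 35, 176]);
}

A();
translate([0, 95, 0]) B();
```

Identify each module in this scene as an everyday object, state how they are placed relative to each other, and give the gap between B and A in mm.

The chair's nearest face is 30 mm from the ladder's +y face.

A is a ladder. B is a chair. The chair is on the floor beside the ladder on its +y side. The gap between the chair and the ladder is 30 mm.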